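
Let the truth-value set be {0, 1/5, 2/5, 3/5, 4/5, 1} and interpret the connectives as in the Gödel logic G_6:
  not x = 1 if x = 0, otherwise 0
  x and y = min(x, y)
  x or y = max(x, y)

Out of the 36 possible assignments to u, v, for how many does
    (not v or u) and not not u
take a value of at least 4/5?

value 1: 10 assignments (counts)
value 4/5: 5 assignments (counts)
value 3/5: 5 assignments
value 2/5: 5 assignments
value 1/5: 5 assignments
value 0: 6 assignments
So 15 of the 36 assignments meet the threshold.

15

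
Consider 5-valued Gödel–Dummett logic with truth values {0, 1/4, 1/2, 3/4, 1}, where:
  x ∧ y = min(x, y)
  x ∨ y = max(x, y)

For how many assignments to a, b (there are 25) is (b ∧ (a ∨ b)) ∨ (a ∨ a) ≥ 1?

value 1: 9 assignments (counts)
value 3/4: 7 assignments
value 1/2: 5 assignments
value 1/4: 3 assignments
value 0: 1 assignment
So 9 of the 25 assignments meet the threshold.

9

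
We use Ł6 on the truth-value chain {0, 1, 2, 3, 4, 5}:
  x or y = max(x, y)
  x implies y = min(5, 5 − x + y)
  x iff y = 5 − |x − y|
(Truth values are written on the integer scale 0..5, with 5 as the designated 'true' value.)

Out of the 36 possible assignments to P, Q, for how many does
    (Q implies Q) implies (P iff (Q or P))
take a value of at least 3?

value 5: 21 assignments (counts)
value 4: 5 assignments (counts)
value 3: 4 assignments (counts)
value 2: 3 assignments
value 1: 2 assignments
value 0: 1 assignment
So 30 of the 36 assignments meet the threshold.

30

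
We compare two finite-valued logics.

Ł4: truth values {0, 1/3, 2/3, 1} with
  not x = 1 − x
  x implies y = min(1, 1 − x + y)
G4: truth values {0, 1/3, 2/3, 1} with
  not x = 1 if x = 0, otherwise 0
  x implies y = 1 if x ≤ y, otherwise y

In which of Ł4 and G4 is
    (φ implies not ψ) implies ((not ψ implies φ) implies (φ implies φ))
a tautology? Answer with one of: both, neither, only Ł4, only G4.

both

In Ł4: every assignment gives 1 — tautology.
In G4: every assignment gives 1 — tautology.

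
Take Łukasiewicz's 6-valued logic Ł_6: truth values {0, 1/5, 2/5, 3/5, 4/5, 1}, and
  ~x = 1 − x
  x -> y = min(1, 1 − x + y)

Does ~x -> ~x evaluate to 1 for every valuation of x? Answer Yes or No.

Yes

x = 0 ↦ 1
x = 1/5 ↦ 1
x = 2/5 ↦ 1
x = 3/5 ↦ 1
x = 4/5 ↦ 1
x = 1 ↦ 1
Every assignment gives a value ≥ 1.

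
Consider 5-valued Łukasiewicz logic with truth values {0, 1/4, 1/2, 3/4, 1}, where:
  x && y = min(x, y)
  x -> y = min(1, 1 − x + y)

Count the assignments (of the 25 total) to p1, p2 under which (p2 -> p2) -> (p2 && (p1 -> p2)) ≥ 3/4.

value 1: 5 assignments (counts)
value 3/4: 5 assignments (counts)
value 1/2: 5 assignments
value 1/4: 5 assignments
value 0: 5 assignments
So 10 of the 25 assignments meet the threshold.

10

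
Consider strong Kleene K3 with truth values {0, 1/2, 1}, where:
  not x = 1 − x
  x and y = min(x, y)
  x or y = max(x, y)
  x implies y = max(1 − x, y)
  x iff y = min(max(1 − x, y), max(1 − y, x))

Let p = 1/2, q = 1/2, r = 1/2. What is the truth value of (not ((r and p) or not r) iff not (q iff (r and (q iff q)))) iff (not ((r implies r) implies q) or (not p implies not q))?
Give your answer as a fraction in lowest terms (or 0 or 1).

1/2

r and p = 1/2 and 1/2 = 1/2
not r = not 1/2 = 1/2
(r and p) or not r = 1/2 or 1/2 = 1/2
not ((r and p) or not r) = not 1/2 = 1/2
q iff q = 1/2 iff 1/2 = 1/2
r and (q iff q) = 1/2 and 1/2 = 1/2
q iff (r and (q iff q)) = 1/2 iff 1/2 = 1/2
not (q iff (r and (q iff q))) = not 1/2 = 1/2
not ((r and p) or not r) iff not (q iff (r and (q iff q))) = 1/2 iff 1/2 = 1/2
r implies r = 1/2 implies 1/2 = 1/2
(r implies r) implies q = 1/2 implies 1/2 = 1/2
not ((r implies r) implies q) = not 1/2 = 1/2
not p = not 1/2 = 1/2
not q = not 1/2 = 1/2
not p implies not q = 1/2 implies 1/2 = 1/2
not ((r implies r) implies q) or (not p implies not q) = 1/2 or 1/2 = 1/2
(not ((r and p) or not r) iff not (q iff (r and (q iff q)))) iff (not ((r implies r) implies q) or (not p implies not q)) = 1/2 iff 1/2 = 1/2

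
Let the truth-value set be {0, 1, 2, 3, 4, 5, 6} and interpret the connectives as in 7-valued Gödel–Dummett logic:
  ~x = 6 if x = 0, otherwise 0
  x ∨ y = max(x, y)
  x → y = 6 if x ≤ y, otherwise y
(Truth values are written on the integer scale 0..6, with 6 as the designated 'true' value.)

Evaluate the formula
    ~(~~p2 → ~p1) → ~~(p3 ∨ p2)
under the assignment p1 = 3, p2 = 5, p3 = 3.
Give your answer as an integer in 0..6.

6

~p2 = ~5 = 0
~~p2 = ~0 = 6
~p1 = ~3 = 0
~~p2 → ~p1 = 6 → 0 = 0
~(~~p2 → ~p1) = ~0 = 6
p3 ∨ p2 = 3 ∨ 5 = 5
~(p3 ∨ p2) = ~5 = 0
~~(p3 ∨ p2) = ~0 = 6
~(~~p2 → ~p1) → ~~(p3 ∨ p2) = 6 → 6 = 6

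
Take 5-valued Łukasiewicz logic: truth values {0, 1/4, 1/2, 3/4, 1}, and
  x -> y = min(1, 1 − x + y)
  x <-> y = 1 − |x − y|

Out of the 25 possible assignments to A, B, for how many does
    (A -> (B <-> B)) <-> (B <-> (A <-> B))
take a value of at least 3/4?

value 1: 7 assignments (counts)
value 3/4: 7 assignments (counts)
value 1/2: 6 assignments
value 1/4: 3 assignments
value 0: 2 assignments
So 14 of the 25 assignments meet the threshold.

14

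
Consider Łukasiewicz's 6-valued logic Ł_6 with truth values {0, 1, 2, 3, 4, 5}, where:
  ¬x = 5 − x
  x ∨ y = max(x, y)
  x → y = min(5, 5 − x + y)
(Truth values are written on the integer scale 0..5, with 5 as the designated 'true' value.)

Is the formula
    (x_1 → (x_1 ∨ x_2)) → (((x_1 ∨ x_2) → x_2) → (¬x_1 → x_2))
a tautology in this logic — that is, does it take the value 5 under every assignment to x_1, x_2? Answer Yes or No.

Counterexample: take x_1 = 0, x_2 = 0.
x_1 ∨ x_2 = 0 ∨ 0 = 0
x_1 → (x_1 ∨ x_2) = 0 → 0 = 5
x_1 ∨ x_2 = 0 ∨ 0 = 0
(x_1 ∨ x_2) → x_2 = 0 → 0 = 5
¬x_1 = ¬0 = 5
¬x_1 → x_2 = 5 → 0 = 0
((x_1 ∨ x_2) → x_2) → (¬x_1 → x_2) = 5 → 0 = 0
(x_1 → (x_1 ∨ x_2)) → (((x_1 ∨ x_2) → x_2) → (¬x_1 → x_2)) = 5 → 0 = 0
This gives 0 ≠ 5.

No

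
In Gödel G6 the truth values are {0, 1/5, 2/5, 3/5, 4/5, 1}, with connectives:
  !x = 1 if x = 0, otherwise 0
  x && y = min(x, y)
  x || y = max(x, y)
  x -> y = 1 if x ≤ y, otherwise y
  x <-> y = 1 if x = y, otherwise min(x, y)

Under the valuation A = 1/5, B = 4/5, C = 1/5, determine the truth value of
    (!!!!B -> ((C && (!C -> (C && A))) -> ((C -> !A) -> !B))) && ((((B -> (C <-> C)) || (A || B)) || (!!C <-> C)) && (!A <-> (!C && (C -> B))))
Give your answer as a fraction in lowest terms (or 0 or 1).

1

!B = !4/5 = 0
!!B = !0 = 1
!!!B = !1 = 0
!!!!B = !0 = 1
!C = !1/5 = 0
C && A = 1/5 && 1/5 = 1/5
!C -> (C && A) = 0 -> 1/5 = 1
C && (!C -> (C && A)) = 1/5 && 1 = 1/5
!A = !1/5 = 0
C -> !A = 1/5 -> 0 = 0
!B = !4/5 = 0
(C -> !A) -> !B = 0 -> 0 = 1
(C && (!C -> (C && A))) -> ((C -> !A) -> !B) = 1/5 -> 1 = 1
!!!!B -> ((C && (!C -> (C && A))) -> ((C -> !A) -> !B)) = 1 -> 1 = 1
C <-> C = 1/5 <-> 1/5 = 1
B -> (C <-> C) = 4/5 -> 1 = 1
A || B = 1/5 || 4/5 = 4/5
(B -> (C <-> C)) || (A || B) = 1 || 4/5 = 1
!C = !1/5 = 0
!!C = !0 = 1
!!C <-> C = 1 <-> 1/5 = 1/5
((B -> (C <-> C)) || (A || B)) || (!!C <-> C) = 1 || 1/5 = 1
!A = !1/5 = 0
!C = !1/5 = 0
C -> B = 1/5 -> 4/5 = 1
!C && (C -> B) = 0 && 1 = 0
!A <-> (!C && (C -> B)) = 0 <-> 0 = 1
(((B -> (C <-> C)) || (A || B)) || (!!C <-> C)) && (!A <-> (!C && (C -> B))) = 1 && 1 = 1
(!!!!B -> ((C && (!C -> (C && A))) -> ((C -> !A) -> !B))) && ((((B -> (C <-> C)) || (A || B)) || (!!C <-> C)) && (!A <-> (!C && (C -> B)))) = 1 && 1 = 1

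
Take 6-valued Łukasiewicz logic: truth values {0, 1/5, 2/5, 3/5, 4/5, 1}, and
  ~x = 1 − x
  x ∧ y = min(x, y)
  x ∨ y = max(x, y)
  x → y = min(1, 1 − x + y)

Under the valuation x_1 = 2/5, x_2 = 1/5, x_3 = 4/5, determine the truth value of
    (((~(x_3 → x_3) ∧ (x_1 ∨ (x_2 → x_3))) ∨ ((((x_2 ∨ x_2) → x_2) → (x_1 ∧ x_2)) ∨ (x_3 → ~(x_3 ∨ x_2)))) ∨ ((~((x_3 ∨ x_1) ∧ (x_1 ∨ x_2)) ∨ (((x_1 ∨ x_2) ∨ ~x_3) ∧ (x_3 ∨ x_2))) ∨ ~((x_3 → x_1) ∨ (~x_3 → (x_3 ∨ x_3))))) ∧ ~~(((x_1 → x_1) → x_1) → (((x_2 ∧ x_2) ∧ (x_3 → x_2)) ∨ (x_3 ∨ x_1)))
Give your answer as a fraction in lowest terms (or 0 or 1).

x_3 → x_3 = 4/5 → 4/5 = 1
~(x_3 → x_3) = ~1 = 0
x_2 → x_3 = 1/5 → 4/5 = 1
x_1 ∨ (x_2 → x_3) = 2/5 ∨ 1 = 1
~(x_3 → x_3) ∧ (x_1 ∨ (x_2 → x_3)) = 0 ∧ 1 = 0
x_2 ∨ x_2 = 1/5 ∨ 1/5 = 1/5
(x_2 ∨ x_2) → x_2 = 1/5 → 1/5 = 1
x_1 ∧ x_2 = 2/5 ∧ 1/5 = 1/5
((x_2 ∨ x_2) → x_2) → (x_1 ∧ x_2) = 1 → 1/5 = 1/5
x_3 ∨ x_2 = 4/5 ∨ 1/5 = 4/5
~(x_3 ∨ x_2) = ~4/5 = 1/5
x_3 → ~(x_3 ∨ x_2) = 4/5 → 1/5 = 2/5
(((x_2 ∨ x_2) → x_2) → (x_1 ∧ x_2)) ∨ (x_3 → ~(x_3 ∨ x_2)) = 1/5 ∨ 2/5 = 2/5
(~(x_3 → x_3) ∧ (x_1 ∨ (x_2 → x_3))) ∨ ((((x_2 ∨ x_2) → x_2) → (x_1 ∧ x_2)) ∨ (x_3 → ~(x_3 ∨ x_2))) = 0 ∨ 2/5 = 2/5
x_3 ∨ x_1 = 4/5 ∨ 2/5 = 4/5
x_1 ∨ x_2 = 2/5 ∨ 1/5 = 2/5
(x_3 ∨ x_1) ∧ (x_1 ∨ x_2) = 4/5 ∧ 2/5 = 2/5
~((x_3 ∨ x_1) ∧ (x_1 ∨ x_2)) = ~2/5 = 3/5
x_1 ∨ x_2 = 2/5 ∨ 1/5 = 2/5
~x_3 = ~4/5 = 1/5
(x_1 ∨ x_2) ∨ ~x_3 = 2/5 ∨ 1/5 = 2/5
x_3 ∨ x_2 = 4/5 ∨ 1/5 = 4/5
((x_1 ∨ x_2) ∨ ~x_3) ∧ (x_3 ∨ x_2) = 2/5 ∧ 4/5 = 2/5
~((x_3 ∨ x_1) ∧ (x_1 ∨ x_2)) ∨ (((x_1 ∨ x_2) ∨ ~x_3) ∧ (x_3 ∨ x_2)) = 3/5 ∨ 2/5 = 3/5
x_3 → x_1 = 4/5 → 2/5 = 3/5
~x_3 = ~4/5 = 1/5
x_3 ∨ x_3 = 4/5 ∨ 4/5 = 4/5
~x_3 → (x_3 ∨ x_3) = 1/5 → 4/5 = 1
(x_3 → x_1) ∨ (~x_3 → (x_3 ∨ x_3)) = 3/5 ∨ 1 = 1
~((x_3 → x_1) ∨ (~x_3 → (x_3 ∨ x_3))) = ~1 = 0
(~((x_3 ∨ x_1) ∧ (x_1 ∨ x_2)) ∨ (((x_1 ∨ x_2) ∨ ~x_3) ∧ (x_3 ∨ x_2))) ∨ ~((x_3 → x_1) ∨ (~x_3 → (x_3 ∨ x_3))) = 3/5 ∨ 0 = 3/5
((~(x_3 → x_3) ∧ (x_1 ∨ (x_2 → x_3))) ∨ ((((x_2 ∨ x_2) → x_2) → (x_1 ∧ x_2)) ∨ (x_3 → ~(x_3 ∨ x_2)))) ∨ ((~((x_3 ∨ x_1) ∧ (x_1 ∨ x_2)) ∨ (((x_1 ∨ x_2) ∨ ~x_3) ∧ (x_3 ∨ x_2))) ∨ ~((x_3 → x_1) ∨ (~x_3 → (x_3 ∨ x_3)))) = 2/5 ∨ 3/5 = 3/5
x_1 → x_1 = 2/5 → 2/5 = 1
(x_1 → x_1) → x_1 = 1 → 2/5 = 2/5
x_2 ∧ x_2 = 1/5 ∧ 1/5 = 1/5
x_3 → x_2 = 4/5 → 1/5 = 2/5
(x_2 ∧ x_2) ∧ (x_3 → x_2) = 1/5 ∧ 2/5 = 1/5
x_3 ∨ x_1 = 4/5 ∨ 2/5 = 4/5
((x_2 ∧ x_2) ∧ (x_3 → x_2)) ∨ (x_3 ∨ x_1) = 1/5 ∨ 4/5 = 4/5
((x_1 → x_1) → x_1) → (((x_2 ∧ x_2) ∧ (x_3 → x_2)) ∨ (x_3 ∨ x_1)) = 2/5 → 4/5 = 1
~(((x_1 → x_1) → x_1) → (((x_2 ∧ x_2) ∧ (x_3 → x_2)) ∨ (x_3 ∨ x_1))) = ~1 = 0
~~(((x_1 → x_1) → x_1) → (((x_2 ∧ x_2) ∧ (x_3 → x_2)) ∨ (x_3 ∨ x_1))) = ~0 = 1
(((~(x_3 → x_3) ∧ (x_1 ∨ (x_2 → x_3))) ∨ ((((x_2 ∨ x_2) → x_2) → (x_1 ∧ x_2)) ∨ (x_3 → ~(x_3 ∨ x_2)))) ∨ ((~((x_3 ∨ x_1) ∧ (x_1 ∨ x_2)) ∨ (((x_1 ∨ x_2) ∨ ~x_3) ∧ (x_3 ∨ x_2))) ∨ ~((x_3 → x_1) ∨ (~x_3 → (x_3 ∨ x_3))))) ∧ ~~(((x_1 → x_1) → x_1) → (((x_2 ∧ x_2) ∧ (x_3 → x_2)) ∨ (x_3 ∨ x_1))) = 3/5 ∧ 1 = 3/5

3/5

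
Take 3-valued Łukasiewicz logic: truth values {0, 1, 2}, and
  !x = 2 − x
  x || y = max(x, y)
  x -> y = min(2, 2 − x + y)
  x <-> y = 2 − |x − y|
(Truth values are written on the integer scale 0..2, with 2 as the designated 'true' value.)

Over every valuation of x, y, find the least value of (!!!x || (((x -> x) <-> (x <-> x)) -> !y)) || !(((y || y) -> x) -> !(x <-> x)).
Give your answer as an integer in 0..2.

Take x = 1, y = 2:
!x = !1 = 1
!!x = !1 = 1
!!!x = !1 = 1
x -> x = 1 -> 1 = 2
x <-> x = 1 <-> 1 = 2
(x -> x) <-> (x <-> x) = 2 <-> 2 = 2
!y = !2 = 0
((x -> x) <-> (x <-> x)) -> !y = 2 -> 0 = 0
!!!x || (((x -> x) <-> (x <-> x)) -> !y) = 1 || 0 = 1
y || y = 2 || 2 = 2
(y || y) -> x = 2 -> 1 = 1
x <-> x = 1 <-> 1 = 2
!(x <-> x) = !2 = 0
((y || y) -> x) -> !(x <-> x) = 1 -> 0 = 1
!(((y || y) -> x) -> !(x <-> x)) = !1 = 1
(!!!x || (((x -> x) <-> (x <-> x)) -> !y)) || !(((y || y) -> x) -> !(x <-> x)) = 1 || 1 = 1
No assignment yields a value below 1, so this is the minimum.

1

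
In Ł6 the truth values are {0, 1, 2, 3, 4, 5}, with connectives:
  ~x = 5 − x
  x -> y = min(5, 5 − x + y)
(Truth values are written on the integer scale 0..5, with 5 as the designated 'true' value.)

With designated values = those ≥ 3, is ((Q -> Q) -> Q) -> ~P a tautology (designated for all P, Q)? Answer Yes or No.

Counterexample: take P = 3, Q = 5.
Q -> Q = 5 -> 5 = 5
(Q -> Q) -> Q = 5 -> 5 = 5
~P = ~3 = 2
((Q -> Q) -> Q) -> ~P = 5 -> 2 = 2
This gives 2, which is below 3.

No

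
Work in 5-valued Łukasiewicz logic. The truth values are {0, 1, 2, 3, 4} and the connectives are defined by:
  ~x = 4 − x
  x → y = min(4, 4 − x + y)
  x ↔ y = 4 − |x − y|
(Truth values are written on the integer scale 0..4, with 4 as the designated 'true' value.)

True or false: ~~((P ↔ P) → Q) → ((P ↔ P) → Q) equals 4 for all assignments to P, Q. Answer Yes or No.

At P = 0, Q = 1, for instance:
P ↔ P = 0 ↔ 0 = 4
(P ↔ P) → Q = 4 → 1 = 1
~((P ↔ P) → Q) = ~1 = 3
~~((P ↔ P) → Q) = ~3 = 1
~~((P ↔ P) → Q) → ((P ↔ P) → Q) = 1 → 1 = 4
and checking the remaining 24 assignments likewise gives ≥ 4 in every case.

Yes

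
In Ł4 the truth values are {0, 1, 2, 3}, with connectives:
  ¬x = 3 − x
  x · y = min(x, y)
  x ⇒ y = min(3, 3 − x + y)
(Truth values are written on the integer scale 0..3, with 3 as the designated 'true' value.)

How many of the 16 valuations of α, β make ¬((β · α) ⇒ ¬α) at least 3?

1

α = 0, β = 0 ↦ 0  <
α = 0, β = 1 ↦ 0  <
α = 0, β = 2 ↦ 0  <
α = 0, β = 3 ↦ 0  <
α = 1, β = 0 ↦ 0  <
α = 1, β = 1 ↦ 0  <
α = 1, β = 2 ↦ 0  <
α = 1, β = 3 ↦ 0  <
α = 2, β = 0 ↦ 0  <
α = 2, β = 1 ↦ 0  <
α = 2, β = 2 ↦ 1  <
α = 2, β = 3 ↦ 1  <
α = 3, β = 0 ↦ 0  <
α = 3, β = 1 ↦ 1  <
α = 3, β = 2 ↦ 2  <
α = 3, β = 3 ↦ 3  ≥
So 1 of the 16 assignments meets the threshold.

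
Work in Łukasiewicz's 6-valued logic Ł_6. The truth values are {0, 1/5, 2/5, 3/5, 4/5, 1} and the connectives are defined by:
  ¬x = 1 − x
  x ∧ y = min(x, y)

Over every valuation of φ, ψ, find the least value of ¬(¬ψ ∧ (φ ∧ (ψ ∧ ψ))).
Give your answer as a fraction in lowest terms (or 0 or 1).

Take φ = 2/5, ψ = 2/5:
¬ψ = ¬2/5 = 3/5
ψ ∧ ψ = 2/5 ∧ 2/5 = 2/5
φ ∧ (ψ ∧ ψ) = 2/5 ∧ 2/5 = 2/5
¬ψ ∧ (φ ∧ (ψ ∧ ψ)) = 3/5 ∧ 2/5 = 2/5
¬(¬ψ ∧ (φ ∧ (ψ ∧ ψ))) = ¬2/5 = 3/5
No assignment yields a value below 3/5, so this is the minimum.

3/5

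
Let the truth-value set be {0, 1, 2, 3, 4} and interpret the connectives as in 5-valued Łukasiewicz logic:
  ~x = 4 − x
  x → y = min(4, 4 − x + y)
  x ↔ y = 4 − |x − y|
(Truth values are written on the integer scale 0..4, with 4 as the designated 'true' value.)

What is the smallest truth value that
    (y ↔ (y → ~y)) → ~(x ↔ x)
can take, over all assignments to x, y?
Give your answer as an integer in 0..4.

1

Take x = 0, y = 3:
~y = ~3 = 1
y → ~y = 3 → 1 = 2
y ↔ (y → ~y) = 3 ↔ 2 = 3
x ↔ x = 0 ↔ 0 = 4
~(x ↔ x) = ~4 = 0
(y ↔ (y → ~y)) → ~(x ↔ x) = 3 → 0 = 1
No assignment yields a value below 1, so this is the minimum.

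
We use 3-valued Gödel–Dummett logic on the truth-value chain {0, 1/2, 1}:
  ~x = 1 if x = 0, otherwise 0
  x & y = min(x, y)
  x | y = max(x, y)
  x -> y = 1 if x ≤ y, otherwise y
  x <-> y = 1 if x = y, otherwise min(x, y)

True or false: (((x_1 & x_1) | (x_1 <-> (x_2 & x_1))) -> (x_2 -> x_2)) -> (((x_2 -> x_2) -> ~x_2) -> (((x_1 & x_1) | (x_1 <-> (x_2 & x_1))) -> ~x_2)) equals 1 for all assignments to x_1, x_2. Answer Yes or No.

x_1 = 0, x_2 = 0 ↦ 1
x_1 = 0, x_2 = 1/2 ↦ 1
x_1 = 0, x_2 = 1 ↦ 1
x_1 = 1/2, x_2 = 0 ↦ 1
x_1 = 1/2, x_2 = 1/2 ↦ 1
x_1 = 1/2, x_2 = 1 ↦ 1
x_1 = 1, x_2 = 0 ↦ 1
x_1 = 1, x_2 = 1/2 ↦ 1
x_1 = 1, x_2 = 1 ↦ 1
Every assignment gives a value ≥ 1.

Yes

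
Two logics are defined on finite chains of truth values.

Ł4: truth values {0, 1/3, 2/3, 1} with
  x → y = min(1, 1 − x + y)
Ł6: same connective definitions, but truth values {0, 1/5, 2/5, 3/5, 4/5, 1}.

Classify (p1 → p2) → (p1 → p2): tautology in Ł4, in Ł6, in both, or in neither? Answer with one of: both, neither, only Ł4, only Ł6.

both

In Ł4: every assignment gives 1 — tautology.
In Ł6: every assignment gives 1 — tautology.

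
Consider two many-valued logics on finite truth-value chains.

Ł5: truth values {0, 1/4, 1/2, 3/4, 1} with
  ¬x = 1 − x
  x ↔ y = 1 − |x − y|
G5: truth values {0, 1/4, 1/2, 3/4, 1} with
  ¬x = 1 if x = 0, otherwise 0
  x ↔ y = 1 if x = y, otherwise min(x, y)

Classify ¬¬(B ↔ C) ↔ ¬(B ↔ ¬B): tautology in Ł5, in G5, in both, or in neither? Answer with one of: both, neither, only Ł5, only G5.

In Ł5: at B = 0, C = 1/4 the value is 3/4 — not a tautology.
In G5: at B = 0, C = 1/4 the value is 0 — not a tautology.

neither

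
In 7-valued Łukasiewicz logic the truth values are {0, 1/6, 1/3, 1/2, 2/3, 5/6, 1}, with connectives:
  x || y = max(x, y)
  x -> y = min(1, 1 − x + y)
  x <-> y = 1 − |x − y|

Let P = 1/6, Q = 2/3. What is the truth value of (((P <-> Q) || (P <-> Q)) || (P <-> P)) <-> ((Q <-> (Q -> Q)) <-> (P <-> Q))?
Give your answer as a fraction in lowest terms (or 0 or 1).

P <-> Q = 1/6 <-> 2/3 = 1/2
P <-> Q = 1/6 <-> 2/3 = 1/2
(P <-> Q) || (P <-> Q) = 1/2 || 1/2 = 1/2
P <-> P = 1/6 <-> 1/6 = 1
((P <-> Q) || (P <-> Q)) || (P <-> P) = 1/2 || 1 = 1
Q -> Q = 2/3 -> 2/3 = 1
Q <-> (Q -> Q) = 2/3 <-> 1 = 2/3
P <-> Q = 1/6 <-> 2/3 = 1/2
(Q <-> (Q -> Q)) <-> (P <-> Q) = 2/3 <-> 1/2 = 5/6
(((P <-> Q) || (P <-> Q)) || (P <-> P)) <-> ((Q <-> (Q -> Q)) <-> (P <-> Q)) = 1 <-> 5/6 = 5/6

5/6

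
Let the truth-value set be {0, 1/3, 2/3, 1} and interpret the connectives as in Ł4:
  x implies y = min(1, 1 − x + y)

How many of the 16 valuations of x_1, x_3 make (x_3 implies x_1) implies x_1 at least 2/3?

12

x_1 = 0, x_3 = 0 ↦ 0  <
x_1 = 0, x_3 = 1/3 ↦ 1/3  <
x_1 = 0, x_3 = 2/3 ↦ 2/3  ≥
x_1 = 0, x_3 = 1 ↦ 1  ≥
x_1 = 1/3, x_3 = 0 ↦ 1/3  <
x_1 = 1/3, x_3 = 1/3 ↦ 1/3  <
x_1 = 1/3, x_3 = 2/3 ↦ 2/3  ≥
x_1 = 1/3, x_3 = 1 ↦ 1  ≥
x_1 = 2/3, x_3 = 0 ↦ 2/3  ≥
x_1 = 2/3, x_3 = 1/3 ↦ 2/3  ≥
x_1 = 2/3, x_3 = 2/3 ↦ 2/3  ≥
x_1 = 2/3, x_3 = 1 ↦ 1  ≥
x_1 = 1, x_3 = 0 ↦ 1  ≥
x_1 = 1, x_3 = 1/3 ↦ 1  ≥
x_1 = 1, x_3 = 2/3 ↦ 1  ≥
x_1 = 1, x_3 = 1 ↦ 1  ≥
So 12 of the 16 assignments meet the threshold.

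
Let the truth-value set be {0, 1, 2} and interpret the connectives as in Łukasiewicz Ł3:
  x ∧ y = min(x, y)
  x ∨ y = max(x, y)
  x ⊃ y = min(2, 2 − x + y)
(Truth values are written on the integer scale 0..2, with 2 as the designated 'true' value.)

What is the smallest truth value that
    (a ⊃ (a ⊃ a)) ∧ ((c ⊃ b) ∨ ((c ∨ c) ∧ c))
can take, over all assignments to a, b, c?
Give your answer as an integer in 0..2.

1

Take a = 0, b = 0, c = 1:
a ⊃ a = 0 ⊃ 0 = 2
a ⊃ (a ⊃ a) = 0 ⊃ 2 = 2
c ⊃ b = 1 ⊃ 0 = 1
c ∨ c = 1 ∨ 1 = 1
(c ∨ c) ∧ c = 1 ∧ 1 = 1
(c ⊃ b) ∨ ((c ∨ c) ∧ c) = 1 ∨ 1 = 1
(a ⊃ (a ⊃ a)) ∧ ((c ⊃ b) ∨ ((c ∨ c) ∧ c)) = 2 ∧ 1 = 1
No assignment yields a value below 1, so this is the minimum.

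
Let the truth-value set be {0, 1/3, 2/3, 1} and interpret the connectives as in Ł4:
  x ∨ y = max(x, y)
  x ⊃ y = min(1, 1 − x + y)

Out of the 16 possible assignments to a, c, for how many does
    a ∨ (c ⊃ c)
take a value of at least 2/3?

a = 0, c = 0 ↦ 1  ≥
a = 0, c = 1/3 ↦ 1  ≥
a = 0, c = 2/3 ↦ 1  ≥
a = 0, c = 1 ↦ 1  ≥
a = 1/3, c = 0 ↦ 1  ≥
a = 1/3, c = 1/3 ↦ 1  ≥
a = 1/3, c = 2/3 ↦ 1  ≥
a = 1/3, c = 1 ↦ 1  ≥
a = 2/3, c = 0 ↦ 1  ≥
a = 2/3, c = 1/3 ↦ 1  ≥
a = 2/3, c = 2/3 ↦ 1  ≥
a = 2/3, c = 1 ↦ 1  ≥
a = 1, c = 0 ↦ 1  ≥
a = 1, c = 1/3 ↦ 1  ≥
a = 1, c = 2/3 ↦ 1  ≥
a = 1, c = 1 ↦ 1  ≥
So 16 of the 16 assignments meet the threshold.

16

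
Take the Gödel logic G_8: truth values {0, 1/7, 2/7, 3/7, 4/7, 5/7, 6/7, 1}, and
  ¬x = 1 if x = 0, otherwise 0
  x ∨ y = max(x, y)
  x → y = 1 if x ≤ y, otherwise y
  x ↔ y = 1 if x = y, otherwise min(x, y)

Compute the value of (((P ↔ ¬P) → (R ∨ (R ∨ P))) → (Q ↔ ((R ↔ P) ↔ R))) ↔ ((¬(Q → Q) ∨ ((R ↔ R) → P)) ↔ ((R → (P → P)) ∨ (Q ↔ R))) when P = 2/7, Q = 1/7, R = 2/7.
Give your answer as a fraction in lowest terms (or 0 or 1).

¬P = ¬2/7 = 0
P ↔ ¬P = 2/7 ↔ 0 = 0
R ∨ P = 2/7 ∨ 2/7 = 2/7
R ∨ (R ∨ P) = 2/7 ∨ 2/7 = 2/7
(P ↔ ¬P) → (R ∨ (R ∨ P)) = 0 → 2/7 = 1
R ↔ P = 2/7 ↔ 2/7 = 1
(R ↔ P) ↔ R = 1 ↔ 2/7 = 2/7
Q ↔ ((R ↔ P) ↔ R) = 1/7 ↔ 2/7 = 1/7
((P ↔ ¬P) → (R ∨ (R ∨ P))) → (Q ↔ ((R ↔ P) ↔ R)) = 1 → 1/7 = 1/7
Q → Q = 1/7 → 1/7 = 1
¬(Q → Q) = ¬1 = 0
R ↔ R = 2/7 ↔ 2/7 = 1
(R ↔ R) → P = 1 → 2/7 = 2/7
¬(Q → Q) ∨ ((R ↔ R) → P) = 0 ∨ 2/7 = 2/7
P → P = 2/7 → 2/7 = 1
R → (P → P) = 2/7 → 1 = 1
Q ↔ R = 1/7 ↔ 2/7 = 1/7
(R → (P → P)) ∨ (Q ↔ R) = 1 ∨ 1/7 = 1
(¬(Q → Q) ∨ ((R ↔ R) → P)) ↔ ((R → (P → P)) ∨ (Q ↔ R)) = 2/7 ↔ 1 = 2/7
(((P ↔ ¬P) → (R ∨ (R ∨ P))) → (Q ↔ ((R ↔ P) ↔ R))) ↔ ((¬(Q → Q) ∨ ((R ↔ R) → P)) ↔ ((R → (P → P)) ∨ (Q ↔ R))) = 1/7 ↔ 2/7 = 1/7

1/7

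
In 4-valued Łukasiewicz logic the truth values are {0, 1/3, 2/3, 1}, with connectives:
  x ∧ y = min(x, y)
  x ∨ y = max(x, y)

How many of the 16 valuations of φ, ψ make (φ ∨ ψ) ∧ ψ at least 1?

φ = 0, ψ = 0 ↦ 0  <
φ = 0, ψ = 1/3 ↦ 1/3  <
φ = 0, ψ = 2/3 ↦ 2/3  <
φ = 0, ψ = 1 ↦ 1  ≥
φ = 1/3, ψ = 0 ↦ 0  <
φ = 1/3, ψ = 1/3 ↦ 1/3  <
φ = 1/3, ψ = 2/3 ↦ 2/3  <
φ = 1/3, ψ = 1 ↦ 1  ≥
φ = 2/3, ψ = 0 ↦ 0  <
φ = 2/3, ψ = 1/3 ↦ 1/3  <
φ = 2/3, ψ = 2/3 ↦ 2/3  <
φ = 2/3, ψ = 1 ↦ 1  ≥
φ = 1, ψ = 0 ↦ 0  <
φ = 1, ψ = 1/3 ↦ 1/3  <
φ = 1, ψ = 2/3 ↦ 2/3  <
φ = 1, ψ = 1 ↦ 1  ≥
So 4 of the 16 assignments meet the threshold.

4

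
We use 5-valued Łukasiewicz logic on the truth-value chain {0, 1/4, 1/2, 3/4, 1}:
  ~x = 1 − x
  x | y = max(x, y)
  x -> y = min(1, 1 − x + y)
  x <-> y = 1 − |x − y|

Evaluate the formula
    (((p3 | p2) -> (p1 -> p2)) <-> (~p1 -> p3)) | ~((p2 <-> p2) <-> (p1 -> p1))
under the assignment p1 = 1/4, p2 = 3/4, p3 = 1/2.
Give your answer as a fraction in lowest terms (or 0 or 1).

3/4

p3 | p2 = 1/2 | 3/4 = 3/4
p1 -> p2 = 1/4 -> 3/4 = 1
(p3 | p2) -> (p1 -> p2) = 3/4 -> 1 = 1
~p1 = ~1/4 = 3/4
~p1 -> p3 = 3/4 -> 1/2 = 3/4
((p3 | p2) -> (p1 -> p2)) <-> (~p1 -> p3) = 1 <-> 3/4 = 3/4
p2 <-> p2 = 3/4 <-> 3/4 = 1
p1 -> p1 = 1/4 -> 1/4 = 1
(p2 <-> p2) <-> (p1 -> p1) = 1 <-> 1 = 1
~((p2 <-> p2) <-> (p1 -> p1)) = ~1 = 0
(((p3 | p2) -> (p1 -> p2)) <-> (~p1 -> p3)) | ~((p2 <-> p2) <-> (p1 -> p1)) = 3/4 | 0 = 3/4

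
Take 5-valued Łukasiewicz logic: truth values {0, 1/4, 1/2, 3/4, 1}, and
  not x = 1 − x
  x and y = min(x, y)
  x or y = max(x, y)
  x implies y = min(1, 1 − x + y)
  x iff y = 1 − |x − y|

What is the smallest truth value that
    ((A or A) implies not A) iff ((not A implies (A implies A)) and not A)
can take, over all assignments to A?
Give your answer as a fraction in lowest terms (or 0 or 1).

1/2

Take A = 1/2:
A or A = 1/2 or 1/2 = 1/2
not A = not 1/2 = 1/2
(A or A) implies not A = 1/2 implies 1/2 = 1
not A = not 1/2 = 1/2
A implies A = 1/2 implies 1/2 = 1
not A implies (A implies A) = 1/2 implies 1 = 1
not A = not 1/2 = 1/2
(not A implies (A implies A)) and not A = 1 and 1/2 = 1/2
((A or A) implies not A) iff ((not A implies (A implies A)) and not A) = 1 iff 1/2 = 1/2
No assignment yields a value below 1/2, so this is the minimum.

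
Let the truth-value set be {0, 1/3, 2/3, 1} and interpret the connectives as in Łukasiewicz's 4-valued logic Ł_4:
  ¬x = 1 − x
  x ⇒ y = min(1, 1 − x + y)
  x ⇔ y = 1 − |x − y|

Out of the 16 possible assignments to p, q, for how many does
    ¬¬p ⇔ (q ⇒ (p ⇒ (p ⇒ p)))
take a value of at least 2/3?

p = 0, q = 0 ↦ 0  <
p = 0, q = 1/3 ↦ 0  <
p = 0, q = 2/3 ↦ 0  <
p = 0, q = 1 ↦ 0  <
p = 1/3, q = 0 ↦ 1/3  <
p = 1/3, q = 1/3 ↦ 1/3  <
p = 1/3, q = 2/3 ↦ 1/3  <
p = 1/3, q = 1 ↦ 1/3  <
p = 2/3, q = 0 ↦ 2/3  ≥
p = 2/3, q = 1/3 ↦ 2/3  ≥
p = 2/3, q = 2/3 ↦ 2/3  ≥
p = 2/3, q = 1 ↦ 2/3  ≥
p = 1, q = 0 ↦ 1  ≥
p = 1, q = 1/3 ↦ 1  ≥
p = 1, q = 2/3 ↦ 1  ≥
p = 1, q = 1 ↦ 1  ≥
So 8 of the 16 assignments meet the threshold.

8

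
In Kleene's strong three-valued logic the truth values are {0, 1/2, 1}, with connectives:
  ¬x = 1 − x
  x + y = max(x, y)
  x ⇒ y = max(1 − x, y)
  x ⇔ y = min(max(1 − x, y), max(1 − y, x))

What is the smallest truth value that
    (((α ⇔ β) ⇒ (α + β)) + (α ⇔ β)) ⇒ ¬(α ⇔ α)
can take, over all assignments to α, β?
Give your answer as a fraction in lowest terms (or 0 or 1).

Take α = 0, β = 0:
α ⇔ β = 0 ⇔ 0 = 1
α + β = 0 + 0 = 0
(α ⇔ β) ⇒ (α + β) = 1 ⇒ 0 = 0
α ⇔ β = 0 ⇔ 0 = 1
((α ⇔ β) ⇒ (α + β)) + (α ⇔ β) = 0 + 1 = 1
α ⇔ α = 0 ⇔ 0 = 1
¬(α ⇔ α) = ¬1 = 0
(((α ⇔ β) ⇒ (α + β)) + (α ⇔ β)) ⇒ ¬(α ⇔ α) = 1 ⇒ 0 = 0
No assignment yields a value below 0, so this is the minimum.

0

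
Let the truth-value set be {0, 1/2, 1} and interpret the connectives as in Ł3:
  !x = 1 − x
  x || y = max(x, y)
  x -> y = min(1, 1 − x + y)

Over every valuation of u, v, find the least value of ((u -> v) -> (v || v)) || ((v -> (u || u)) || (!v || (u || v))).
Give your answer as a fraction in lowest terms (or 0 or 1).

Take u = 0, v = 1/2:
u -> v = 0 -> 1/2 = 1
v || v = 1/2 || 1/2 = 1/2
(u -> v) -> (v || v) = 1 -> 1/2 = 1/2
u || u = 0 || 0 = 0
v -> (u || u) = 1/2 -> 0 = 1/2
!v = !1/2 = 1/2
u || v = 0 || 1/2 = 1/2
!v || (u || v) = 1/2 || 1/2 = 1/2
(v -> (u || u)) || (!v || (u || v)) = 1/2 || 1/2 = 1/2
((u -> v) -> (v || v)) || ((v -> (u || u)) || (!v || (u || v))) = 1/2 || 1/2 = 1/2
No assignment yields a value below 1/2, so this is the minimum.

1/2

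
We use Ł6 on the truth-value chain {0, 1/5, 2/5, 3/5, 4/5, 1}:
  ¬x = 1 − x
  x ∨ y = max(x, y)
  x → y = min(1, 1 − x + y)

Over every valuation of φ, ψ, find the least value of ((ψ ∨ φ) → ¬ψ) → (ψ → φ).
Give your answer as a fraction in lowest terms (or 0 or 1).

Take φ = 0, ψ = 2/5:
ψ ∨ φ = 2/5 ∨ 0 = 2/5
¬ψ = ¬2/5 = 3/5
(ψ ∨ φ) → ¬ψ = 2/5 → 3/5 = 1
ψ → φ = 2/5 → 0 = 3/5
((ψ ∨ φ) → ¬ψ) → (ψ → φ) = 1 → 3/5 = 3/5
No assignment yields a value below 3/5, so this is the minimum.

3/5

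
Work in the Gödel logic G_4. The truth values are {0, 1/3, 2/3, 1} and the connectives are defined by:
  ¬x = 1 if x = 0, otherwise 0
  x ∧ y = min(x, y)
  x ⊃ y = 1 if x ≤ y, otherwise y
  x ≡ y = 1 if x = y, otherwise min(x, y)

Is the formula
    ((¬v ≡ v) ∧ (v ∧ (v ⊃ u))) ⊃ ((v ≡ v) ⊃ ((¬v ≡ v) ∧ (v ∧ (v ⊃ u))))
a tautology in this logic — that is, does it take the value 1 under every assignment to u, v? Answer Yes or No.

u = 0, v = 0 ↦ 1
u = 0, v = 1/3 ↦ 1
u = 0, v = 2/3 ↦ 1
u = 0, v = 1 ↦ 1
u = 1/3, v = 0 ↦ 1
u = 1/3, v = 1/3 ↦ 1
u = 1/3, v = 2/3 ↦ 1
u = 1/3, v = 1 ↦ 1
u = 2/3, v = 0 ↦ 1
u = 2/3, v = 1/3 ↦ 1
u = 2/3, v = 2/3 ↦ 1
u = 2/3, v = 1 ↦ 1
u = 1, v = 0 ↦ 1
u = 1, v = 1/3 ↦ 1
u = 1, v = 2/3 ↦ 1
u = 1, v = 1 ↦ 1
Every assignment gives a value ≥ 1.

Yes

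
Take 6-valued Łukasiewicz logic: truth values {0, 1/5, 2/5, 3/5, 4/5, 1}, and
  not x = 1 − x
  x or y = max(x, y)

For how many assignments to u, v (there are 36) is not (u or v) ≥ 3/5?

9

value 1: 1 assignment (counts)
value 4/5: 3 assignments (counts)
value 3/5: 5 assignments (counts)
value 2/5: 7 assignments
value 1/5: 9 assignments
value 0: 11 assignments
So 9 of the 36 assignments meet the threshold.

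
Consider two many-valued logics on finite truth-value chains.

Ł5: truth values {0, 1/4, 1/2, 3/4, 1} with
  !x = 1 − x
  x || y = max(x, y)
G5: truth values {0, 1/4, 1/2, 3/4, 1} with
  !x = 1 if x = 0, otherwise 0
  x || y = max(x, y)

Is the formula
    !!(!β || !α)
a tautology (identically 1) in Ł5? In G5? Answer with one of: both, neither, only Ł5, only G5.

In Ł5: at α = 1/4, β = 1/4 the value is 3/4 — not a tautology.
In G5: at α = 1/4, β = 1/4 the value is 0 — not a tautology.

neither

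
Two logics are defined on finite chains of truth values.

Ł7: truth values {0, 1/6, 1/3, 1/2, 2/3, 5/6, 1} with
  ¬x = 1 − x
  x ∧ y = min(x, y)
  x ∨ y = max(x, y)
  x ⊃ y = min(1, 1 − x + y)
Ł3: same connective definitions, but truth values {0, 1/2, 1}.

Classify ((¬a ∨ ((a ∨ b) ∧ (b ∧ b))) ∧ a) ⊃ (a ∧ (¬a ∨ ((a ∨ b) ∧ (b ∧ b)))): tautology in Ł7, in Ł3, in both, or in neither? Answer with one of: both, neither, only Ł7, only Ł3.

both

In Ł7: every assignment gives 1 — tautology.
In Ł3: every assignment gives 1 — tautology.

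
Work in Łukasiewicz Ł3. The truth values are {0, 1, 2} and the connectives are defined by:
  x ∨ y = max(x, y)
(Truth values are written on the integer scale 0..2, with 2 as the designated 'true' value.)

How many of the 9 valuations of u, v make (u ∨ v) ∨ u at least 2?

5

u = 0, v = 0 ↦ 0  <
u = 0, v = 1 ↦ 1  <
u = 0, v = 2 ↦ 2  ≥
u = 1, v = 0 ↦ 1  <
u = 1, v = 1 ↦ 1  <
u = 1, v = 2 ↦ 2  ≥
u = 2, v = 0 ↦ 2  ≥
u = 2, v = 1 ↦ 2  ≥
u = 2, v = 2 ↦ 2  ≥
So 5 of the 9 assignments meet the threshold.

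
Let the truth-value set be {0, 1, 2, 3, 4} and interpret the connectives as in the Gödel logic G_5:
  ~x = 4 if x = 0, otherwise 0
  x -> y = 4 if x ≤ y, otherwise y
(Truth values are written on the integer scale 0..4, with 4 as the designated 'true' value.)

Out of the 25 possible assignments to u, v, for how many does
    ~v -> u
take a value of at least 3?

value 4: 21 assignments (counts)
value 3: 1 assignment (counts)
value 2: 1 assignment
value 1: 1 assignment
value 0: 1 assignment
So 22 of the 25 assignments meet the threshold.

22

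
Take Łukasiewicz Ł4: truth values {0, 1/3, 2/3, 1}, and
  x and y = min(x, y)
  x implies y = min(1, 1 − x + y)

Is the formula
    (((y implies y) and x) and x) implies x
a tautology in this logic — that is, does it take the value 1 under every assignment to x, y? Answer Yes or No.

Yes

x = 0, y = 0 ↦ 1
x = 0, y = 1/3 ↦ 1
x = 0, y = 2/3 ↦ 1
x = 0, y = 1 ↦ 1
x = 1/3, y = 0 ↦ 1
x = 1/3, y = 1/3 ↦ 1
x = 1/3, y = 2/3 ↦ 1
x = 1/3, y = 1 ↦ 1
x = 2/3, y = 0 ↦ 1
x = 2/3, y = 1/3 ↦ 1
x = 2/3, y = 2/3 ↦ 1
x = 2/3, y = 1 ↦ 1
x = 1, y = 0 ↦ 1
x = 1, y = 1/3 ↦ 1
x = 1, y = 2/3 ↦ 1
x = 1, y = 1 ↦ 1
Every assignment gives a value ≥ 1.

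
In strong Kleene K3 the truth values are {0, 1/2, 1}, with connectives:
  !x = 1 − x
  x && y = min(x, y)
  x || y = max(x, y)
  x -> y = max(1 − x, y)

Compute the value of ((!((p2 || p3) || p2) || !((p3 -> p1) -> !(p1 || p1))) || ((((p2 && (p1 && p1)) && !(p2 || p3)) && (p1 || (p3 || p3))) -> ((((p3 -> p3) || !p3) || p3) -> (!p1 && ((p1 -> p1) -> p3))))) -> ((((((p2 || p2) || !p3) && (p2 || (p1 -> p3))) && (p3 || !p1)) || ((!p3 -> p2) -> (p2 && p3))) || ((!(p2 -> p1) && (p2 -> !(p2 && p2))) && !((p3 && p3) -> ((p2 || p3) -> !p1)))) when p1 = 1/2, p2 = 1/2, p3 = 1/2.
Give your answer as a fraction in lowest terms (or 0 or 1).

1/2

p2 || p3 = 1/2 || 1/2 = 1/2
(p2 || p3) || p2 = 1/2 || 1/2 = 1/2
!((p2 || p3) || p2) = !1/2 = 1/2
p3 -> p1 = 1/2 -> 1/2 = 1/2
p1 || p1 = 1/2 || 1/2 = 1/2
!(p1 || p1) = !1/2 = 1/2
(p3 -> p1) -> !(p1 || p1) = 1/2 -> 1/2 = 1/2
!((p3 -> p1) -> !(p1 || p1)) = !1/2 = 1/2
!((p2 || p3) || p2) || !((p3 -> p1) -> !(p1 || p1)) = 1/2 || 1/2 = 1/2
p1 && p1 = 1/2 && 1/2 = 1/2
p2 && (p1 && p1) = 1/2 && 1/2 = 1/2
p2 || p3 = 1/2 || 1/2 = 1/2
!(p2 || p3) = !1/2 = 1/2
(p2 && (p1 && p1)) && !(p2 || p3) = 1/2 && 1/2 = 1/2
p3 || p3 = 1/2 || 1/2 = 1/2
p1 || (p3 || p3) = 1/2 || 1/2 = 1/2
((p2 && (p1 && p1)) && !(p2 || p3)) && (p1 || (p3 || p3)) = 1/2 && 1/2 = 1/2
p3 -> p3 = 1/2 -> 1/2 = 1/2
!p3 = !1/2 = 1/2
(p3 -> p3) || !p3 = 1/2 || 1/2 = 1/2
((p3 -> p3) || !p3) || p3 = 1/2 || 1/2 = 1/2
!p1 = !1/2 = 1/2
p1 -> p1 = 1/2 -> 1/2 = 1/2
(p1 -> p1) -> p3 = 1/2 -> 1/2 = 1/2
!p1 && ((p1 -> p1) -> p3) = 1/2 && 1/2 = 1/2
(((p3 -> p3) || !p3) || p3) -> (!p1 && ((p1 -> p1) -> p3)) = 1/2 -> 1/2 = 1/2
(((p2 && (p1 && p1)) && !(p2 || p3)) && (p1 || (p3 || p3))) -> ((((p3 -> p3) || !p3) || p3) -> (!p1 && ((p1 -> p1) -> p3))) = 1/2 -> 1/2 = 1/2
(!((p2 || p3) || p2) || !((p3 -> p1) -> !(p1 || p1))) || ((((p2 && (p1 && p1)) && !(p2 || p3)) && (p1 || (p3 || p3))) -> ((((p3 -> p3) || !p3) || p3) -> (!p1 && ((p1 -> p1) -> p3)))) = 1/2 || 1/2 = 1/2
p2 || p2 = 1/2 || 1/2 = 1/2
!p3 = !1/2 = 1/2
(p2 || p2) || !p3 = 1/2 || 1/2 = 1/2
p1 -> p3 = 1/2 -> 1/2 = 1/2
p2 || (p1 -> p3) = 1/2 || 1/2 = 1/2
((p2 || p2) || !p3) && (p2 || (p1 -> p3)) = 1/2 && 1/2 = 1/2
!p1 = !1/2 = 1/2
p3 || !p1 = 1/2 || 1/2 = 1/2
(((p2 || p2) || !p3) && (p2 || (p1 -> p3))) && (p3 || !p1) = 1/2 && 1/2 = 1/2
!p3 = !1/2 = 1/2
!p3 -> p2 = 1/2 -> 1/2 = 1/2
p2 && p3 = 1/2 && 1/2 = 1/2
(!p3 -> p2) -> (p2 && p3) = 1/2 -> 1/2 = 1/2
((((p2 || p2) || !p3) && (p2 || (p1 -> p3))) && (p3 || !p1)) || ((!p3 -> p2) -> (p2 && p3)) = 1/2 || 1/2 = 1/2
p2 -> p1 = 1/2 -> 1/2 = 1/2
!(p2 -> p1) = !1/2 = 1/2
p2 && p2 = 1/2 && 1/2 = 1/2
!(p2 && p2) = !1/2 = 1/2
p2 -> !(p2 && p2) = 1/2 -> 1/2 = 1/2
!(p2 -> p1) && (p2 -> !(p2 && p2)) = 1/2 && 1/2 = 1/2
p3 && p3 = 1/2 && 1/2 = 1/2
p2 || p3 = 1/2 || 1/2 = 1/2
!p1 = !1/2 = 1/2
(p2 || p3) -> !p1 = 1/2 -> 1/2 = 1/2
(p3 && p3) -> ((p2 || p3) -> !p1) = 1/2 -> 1/2 = 1/2
!((p3 && p3) -> ((p2 || p3) -> !p1)) = !1/2 = 1/2
(!(p2 -> p1) && (p2 -> !(p2 && p2))) && !((p3 && p3) -> ((p2 || p3) -> !p1)) = 1/2 && 1/2 = 1/2
(((((p2 || p2) || !p3) && (p2 || (p1 -> p3))) && (p3 || !p1)) || ((!p3 -> p2) -> (p2 && p3))) || ((!(p2 -> p1) && (p2 -> !(p2 && p2))) && !((p3 && p3) -> ((p2 || p3) -> !p1))) = 1/2 || 1/2 = 1/2
((!((p2 || p3) || p2) || !((p3 -> p1) -> !(p1 || p1))) || ((((p2 && (p1 && p1)) && !(p2 || p3)) && (p1 || (p3 || p3))) -> ((((p3 -> p3) || !p3) || p3) -> (!p1 && ((p1 -> p1) -> p3))))) -> ((((((p2 || p2) || !p3) && (p2 || (p1 -> p3))) && (p3 || !p1)) || ((!p3 -> p2) -> (p2 && p3))) || ((!(p2 -> p1) && (p2 -> !(p2 && p2))) && !((p3 && p3) -> ((p2 || p3) -> !p1)))) = 1/2 -> 1/2 = 1/2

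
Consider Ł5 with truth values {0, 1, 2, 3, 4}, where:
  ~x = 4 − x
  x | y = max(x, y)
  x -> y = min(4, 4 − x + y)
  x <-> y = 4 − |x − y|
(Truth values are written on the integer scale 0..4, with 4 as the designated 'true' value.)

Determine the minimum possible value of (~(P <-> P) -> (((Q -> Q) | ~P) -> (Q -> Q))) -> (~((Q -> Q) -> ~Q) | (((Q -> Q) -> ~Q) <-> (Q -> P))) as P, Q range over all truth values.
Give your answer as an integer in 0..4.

Take P = 2, Q = 2:
P <-> P = 2 <-> 2 = 4
~(P <-> P) = ~4 = 0
Q -> Q = 2 -> 2 = 4
~P = ~2 = 2
(Q -> Q) | ~P = 4 | 2 = 4
Q -> Q = 2 -> 2 = 4
((Q -> Q) | ~P) -> (Q -> Q) = 4 -> 4 = 4
~(P <-> P) -> (((Q -> Q) | ~P) -> (Q -> Q)) = 0 -> 4 = 4
Q -> Q = 2 -> 2 = 4
~Q = ~2 = 2
(Q -> Q) -> ~Q = 4 -> 2 = 2
~((Q -> Q) -> ~Q) = ~2 = 2
Q -> Q = 2 -> 2 = 4
~Q = ~2 = 2
(Q -> Q) -> ~Q = 4 -> 2 = 2
Q -> P = 2 -> 2 = 4
((Q -> Q) -> ~Q) <-> (Q -> P) = 2 <-> 4 = 2
~((Q -> Q) -> ~Q) | (((Q -> Q) -> ~Q) <-> (Q -> P)) = 2 | 2 = 2
(~(P <-> P) -> (((Q -> Q) | ~P) -> (Q -> Q))) -> (~((Q -> Q) -> ~Q) | (((Q -> Q) -> ~Q) <-> (Q -> P))) = 4 -> 2 = 2
No assignment yields a value below 2, so this is the minimum.

2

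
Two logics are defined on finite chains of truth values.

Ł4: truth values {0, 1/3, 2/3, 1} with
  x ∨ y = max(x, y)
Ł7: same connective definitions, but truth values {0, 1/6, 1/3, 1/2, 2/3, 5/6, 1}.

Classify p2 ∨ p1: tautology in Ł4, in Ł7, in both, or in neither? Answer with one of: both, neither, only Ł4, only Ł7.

In Ł4: at p1 = 0, p2 = 0 the value is 0 — not a tautology.
In Ł7: at p1 = 0, p2 = 0 the value is 0 — not a tautology.

neither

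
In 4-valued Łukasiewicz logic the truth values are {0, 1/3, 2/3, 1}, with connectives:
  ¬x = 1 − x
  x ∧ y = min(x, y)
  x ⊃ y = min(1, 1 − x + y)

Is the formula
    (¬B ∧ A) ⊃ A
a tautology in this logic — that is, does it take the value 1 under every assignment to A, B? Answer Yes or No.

A = 0, B = 0 ↦ 1
A = 0, B = 1/3 ↦ 1
A = 0, B = 2/3 ↦ 1
A = 0, B = 1 ↦ 1
A = 1/3, B = 0 ↦ 1
A = 1/3, B = 1/3 ↦ 1
A = 1/3, B = 2/3 ↦ 1
A = 1/3, B = 1 ↦ 1
A = 2/3, B = 0 ↦ 1
A = 2/3, B = 1/3 ↦ 1
A = 2/3, B = 2/3 ↦ 1
A = 2/3, B = 1 ↦ 1
A = 1, B = 0 ↦ 1
A = 1, B = 1/3 ↦ 1
A = 1, B = 2/3 ↦ 1
A = 1, B = 1 ↦ 1
Every assignment gives a value ≥ 1.

Yes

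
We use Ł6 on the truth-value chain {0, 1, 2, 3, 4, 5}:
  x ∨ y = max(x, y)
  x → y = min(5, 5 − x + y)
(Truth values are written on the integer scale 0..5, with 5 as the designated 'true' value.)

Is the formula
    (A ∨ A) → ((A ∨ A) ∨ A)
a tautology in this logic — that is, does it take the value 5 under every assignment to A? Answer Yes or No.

Yes

A = 0 ↦ 5
A = 1 ↦ 5
A = 2 ↦ 5
A = 3 ↦ 5
A = 4 ↦ 5
A = 5 ↦ 5
Every assignment gives a value ≥ 5.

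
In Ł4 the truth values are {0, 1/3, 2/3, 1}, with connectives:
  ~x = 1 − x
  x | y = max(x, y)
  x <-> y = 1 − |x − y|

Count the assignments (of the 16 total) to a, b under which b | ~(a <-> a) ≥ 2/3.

8

a = 0, b = 0 ↦ 0  <
a = 0, b = 1/3 ↦ 1/3  <
a = 0, b = 2/3 ↦ 2/3  ≥
a = 0, b = 1 ↦ 1  ≥
a = 1/3, b = 0 ↦ 0  <
a = 1/3, b = 1/3 ↦ 1/3  <
a = 1/3, b = 2/3 ↦ 2/3  ≥
a = 1/3, b = 1 ↦ 1  ≥
a = 2/3, b = 0 ↦ 0  <
a = 2/3, b = 1/3 ↦ 1/3  <
a = 2/3, b = 2/3 ↦ 2/3  ≥
a = 2/3, b = 1 ↦ 1  ≥
a = 1, b = 0 ↦ 0  <
a = 1, b = 1/3 ↦ 1/3  <
a = 1, b = 2/3 ↦ 2/3  ≥
a = 1, b = 1 ↦ 1  ≥
So 8 of the 16 assignments meet the threshold.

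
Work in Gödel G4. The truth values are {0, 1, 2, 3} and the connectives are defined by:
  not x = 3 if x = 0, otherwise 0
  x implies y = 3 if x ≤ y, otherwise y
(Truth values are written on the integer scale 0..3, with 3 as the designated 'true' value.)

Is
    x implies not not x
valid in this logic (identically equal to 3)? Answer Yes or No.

x = 0 ↦ 3
x = 1 ↦ 3
x = 2 ↦ 3
x = 3 ↦ 3
Every assignment gives a value ≥ 3.

Yes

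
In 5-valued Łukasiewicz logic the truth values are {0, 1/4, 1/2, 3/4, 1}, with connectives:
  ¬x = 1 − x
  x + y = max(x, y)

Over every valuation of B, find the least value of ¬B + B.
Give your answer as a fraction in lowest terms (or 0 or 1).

Take B = 1/2:
¬B = ¬1/2 = 1/2
¬B + B = 1/2 + 1/2 = 1/2
No assignment yields a value below 1/2, so this is the minimum.

1/2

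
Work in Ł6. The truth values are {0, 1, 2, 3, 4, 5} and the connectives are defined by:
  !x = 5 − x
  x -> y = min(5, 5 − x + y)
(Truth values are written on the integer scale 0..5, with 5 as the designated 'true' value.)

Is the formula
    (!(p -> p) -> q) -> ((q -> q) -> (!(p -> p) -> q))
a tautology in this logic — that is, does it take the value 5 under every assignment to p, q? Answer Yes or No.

Yes

At p = 3, q = 4, for instance:
p -> p = 3 -> 3 = 5
!(p -> p) = !5 = 0
!(p -> p) -> q = 0 -> 4 = 5
q -> q = 4 -> 4 = 5
!(p -> p) -> q = 0 -> 4 = 5
(q -> q) -> (!(p -> p) -> q) = 5 -> 5 = 5
(!(p -> p) -> q) -> ((q -> q) -> (!(p -> p) -> q)) = 5 -> 5 = 5
and checking the remaining 35 assignments likewise gives ≥ 5 in every case.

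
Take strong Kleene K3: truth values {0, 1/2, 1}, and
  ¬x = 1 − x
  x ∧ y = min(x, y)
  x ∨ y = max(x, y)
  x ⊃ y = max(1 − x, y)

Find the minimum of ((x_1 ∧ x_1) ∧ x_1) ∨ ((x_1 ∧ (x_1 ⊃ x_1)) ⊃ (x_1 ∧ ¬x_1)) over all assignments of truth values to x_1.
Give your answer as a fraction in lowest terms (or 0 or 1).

1/2

Take x_1 = 1/2:
x_1 ∧ x_1 = 1/2 ∧ 1/2 = 1/2
(x_1 ∧ x_1) ∧ x_1 = 1/2 ∧ 1/2 = 1/2
x_1 ⊃ x_1 = 1/2 ⊃ 1/2 = 1/2
x_1 ∧ (x_1 ⊃ x_1) = 1/2 ∧ 1/2 = 1/2
¬x_1 = ¬1/2 = 1/2
x_1 ∧ ¬x_1 = 1/2 ∧ 1/2 = 1/2
(x_1 ∧ (x_1 ⊃ x_1)) ⊃ (x_1 ∧ ¬x_1) = 1/2 ⊃ 1/2 = 1/2
((x_1 ∧ x_1) ∧ x_1) ∨ ((x_1 ∧ (x_1 ⊃ x_1)) ⊃ (x_1 ∧ ¬x_1)) = 1/2 ∨ 1/2 = 1/2
No assignment yields a value below 1/2, so this is the minimum.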